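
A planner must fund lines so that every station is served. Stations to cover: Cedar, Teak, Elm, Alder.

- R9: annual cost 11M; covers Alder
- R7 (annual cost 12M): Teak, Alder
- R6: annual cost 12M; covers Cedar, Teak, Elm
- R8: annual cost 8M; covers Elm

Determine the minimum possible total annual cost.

23

Choose R9 and R6: together they cover Cedar, Teak, Elm, Alder — every station.
Total annual cost: 11 + 12 = 23.
No cover costs less than 23.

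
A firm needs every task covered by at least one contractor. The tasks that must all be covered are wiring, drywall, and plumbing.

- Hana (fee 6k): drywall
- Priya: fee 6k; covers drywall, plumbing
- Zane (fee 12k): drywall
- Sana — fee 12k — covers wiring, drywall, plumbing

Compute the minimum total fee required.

This is an integer covering problem.
Sana alone covers wiring, drywall, plumbing — every task.
Total fee: 12.

12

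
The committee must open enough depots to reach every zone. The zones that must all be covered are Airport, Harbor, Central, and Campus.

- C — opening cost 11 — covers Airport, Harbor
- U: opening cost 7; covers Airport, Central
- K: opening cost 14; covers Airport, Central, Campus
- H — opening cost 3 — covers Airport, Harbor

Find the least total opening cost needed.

17

Choose K and H: together they cover Airport, Harbor, Central, Campus — every zone.
Total opening cost: 14 + 3 = 17.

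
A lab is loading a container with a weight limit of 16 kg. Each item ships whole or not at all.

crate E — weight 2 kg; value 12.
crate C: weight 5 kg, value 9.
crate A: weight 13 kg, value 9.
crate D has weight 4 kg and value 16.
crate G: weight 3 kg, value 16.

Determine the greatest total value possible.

Take crate E, crate C, crate D, and crate G: weight 2 + 5 + 4 + 3 = 14 ≤ 16, value 12 + 9 + 16 + 16 = 53.
No other feasible combination does better.

53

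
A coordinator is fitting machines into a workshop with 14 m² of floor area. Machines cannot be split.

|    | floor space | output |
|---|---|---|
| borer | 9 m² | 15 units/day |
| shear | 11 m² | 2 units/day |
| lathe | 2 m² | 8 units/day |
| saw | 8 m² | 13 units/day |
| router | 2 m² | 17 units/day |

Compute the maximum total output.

40

Allowing fractional choices, the relaxed optimum would be about 41.6, but machines are indivisible.
borer + lathe + router: floor space 9 + 2 + 2 = 13 ≤ 14, output 15 + 8 + 17 = 40.
lathe + saw + router: floor space 2 + 8 + 2 = 12 ≤ 14, output 8 + 13 + 17 = 38.
borer + router: floor space 9 + 2 = 11 ≤ 14, output 15 + 17 = 32.
Best is borer, lathe, and router with total output 40.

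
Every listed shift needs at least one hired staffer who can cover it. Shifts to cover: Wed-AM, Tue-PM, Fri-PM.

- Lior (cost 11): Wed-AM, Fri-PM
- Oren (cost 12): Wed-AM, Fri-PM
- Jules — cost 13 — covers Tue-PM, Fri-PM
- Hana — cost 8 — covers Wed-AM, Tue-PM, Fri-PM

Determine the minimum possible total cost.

8

Hana alone covers Wed-AM, Tue-PM, Fri-PM — every shift.
Total cost: 8.
No cover costs less than 8.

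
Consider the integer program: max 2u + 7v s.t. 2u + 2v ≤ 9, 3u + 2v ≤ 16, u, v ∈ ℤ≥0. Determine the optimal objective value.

(u,v)=(0,4): 2·0+2·4=8≤9, 3·0+2·4=8≤16, objective 28.
(u,v)=(1,3): 2·1+2·3=8≤9, 3·1+2·3=9≤16, objective 23.
(u,v)=(0,3): 2·0+2·3=6≤9, 3·0+2·3=6≤16, objective 21.
Maximum is 28 at (u,v)=(0,4).

28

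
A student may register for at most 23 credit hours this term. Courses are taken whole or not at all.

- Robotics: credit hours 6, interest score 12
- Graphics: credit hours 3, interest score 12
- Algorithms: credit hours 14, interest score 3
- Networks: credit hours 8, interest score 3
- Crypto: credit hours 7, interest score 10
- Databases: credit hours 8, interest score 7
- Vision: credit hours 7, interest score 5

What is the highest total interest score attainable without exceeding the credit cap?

39

This is a 0-1 knapsack instance.
Robotics + Graphics + Databases: credit hours 6 + 3 + 8 = 17 ≤ 23, interest score 12 + 12 + 7 = 31.
Robotics + Graphics + Crypto + Vision: credit hours 6 + 3 + 7 + 7 = 23 ≤ 23, interest score 12 + 12 + 10 + 5 = 39.
Robotics + Graphics + Crypto: credit hours 6 + 3 + 7 = 16 ≤ 23, interest score 12 + 12 + 10 = 34.
Best is Robotics, Graphics, Crypto, and Vision with total interest score 39.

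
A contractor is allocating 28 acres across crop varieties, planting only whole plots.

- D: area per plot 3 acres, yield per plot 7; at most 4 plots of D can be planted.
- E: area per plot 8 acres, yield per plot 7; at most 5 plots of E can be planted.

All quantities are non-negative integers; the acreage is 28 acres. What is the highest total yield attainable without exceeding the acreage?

Take 4×D and 2×E: area 28 ≤ 28, yield 4·7 + 2·7 = 42.
D has the best ratio (7/3) and is taken to its limit of 4; remaining capacity is filled optimally with the others.

42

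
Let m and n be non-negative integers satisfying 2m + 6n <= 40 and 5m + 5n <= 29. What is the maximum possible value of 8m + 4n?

(m,n)=(5,0) is feasible, giving 40.
(m,n)=(4,1) is feasible, giving 36.
(m,n)=(4,0) is feasible, giving 32.
No feasible integer point exceeds 40.

40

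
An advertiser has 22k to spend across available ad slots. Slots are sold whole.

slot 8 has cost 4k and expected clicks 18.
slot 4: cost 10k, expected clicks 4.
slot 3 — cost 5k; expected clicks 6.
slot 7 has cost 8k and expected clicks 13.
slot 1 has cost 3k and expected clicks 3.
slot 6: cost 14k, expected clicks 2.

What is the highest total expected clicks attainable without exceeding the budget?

Allowing fractional choices, the relaxed optimum would be about 40.8, but ad slots are indivisible.
slot 8 + slot 3 + slot 7: cost 4 + 5 + 8 = 17 ≤ 22, expected clicks 18 + 6 + 13 = 37.
slot 8 + slot 3 + slot 7 + slot 1: cost 4 + 5 + 8 + 3 = 20 ≤ 22, expected clicks 18 + 6 + 13 + 3 = 40.
Best is slot 8, slot 3, slot 7, and slot 1 with total expected clicks 40.

40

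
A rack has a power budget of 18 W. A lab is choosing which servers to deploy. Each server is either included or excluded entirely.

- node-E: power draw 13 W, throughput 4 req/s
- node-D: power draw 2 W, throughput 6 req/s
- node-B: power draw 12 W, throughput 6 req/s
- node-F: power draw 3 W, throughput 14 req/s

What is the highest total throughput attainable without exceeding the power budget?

Take node-D, node-B, and node-F: power draw 2 + 12 + 3 = 17 ≤ 18, throughput 6 + 6 + 14 = 26.
No other feasible combination does better.

26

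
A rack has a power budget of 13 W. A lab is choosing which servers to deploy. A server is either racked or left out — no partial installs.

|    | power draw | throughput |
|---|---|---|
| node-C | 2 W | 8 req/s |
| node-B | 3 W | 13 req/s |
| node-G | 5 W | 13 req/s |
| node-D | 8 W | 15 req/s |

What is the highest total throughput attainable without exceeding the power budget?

36

Allowing fractional choices, the relaxed optimum would be about 39.6, but servers are indivisible.
node-B + node-D: power draw 3 + 8 = 11 ≤ 13, throughput 13 + 15 = 28.
node-C + node-B + node-G: power draw 2 + 3 + 5 = 10 ≤ 13, throughput 8 + 13 + 13 = 34.
node-C + node-B + node-D: power draw 2 + 3 + 8 = 13 ≤ 13, throughput 8 + 13 + 15 = 36.
Best is node-C, node-B, and node-D with total throughput 36.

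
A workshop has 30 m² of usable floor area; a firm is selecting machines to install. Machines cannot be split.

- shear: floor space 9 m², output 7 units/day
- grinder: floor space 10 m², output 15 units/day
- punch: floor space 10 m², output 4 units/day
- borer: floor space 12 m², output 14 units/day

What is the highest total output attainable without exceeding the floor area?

shear + grinder + punch: floor space 9 + 10 + 10 = 29 ≤ 30, output 7 + 15 + 4 = 26.
grinder + borer: floor space 10 + 12 = 22 ≤ 30, output 15 + 14 = 29.
Best is grinder and borer with total output 29.

29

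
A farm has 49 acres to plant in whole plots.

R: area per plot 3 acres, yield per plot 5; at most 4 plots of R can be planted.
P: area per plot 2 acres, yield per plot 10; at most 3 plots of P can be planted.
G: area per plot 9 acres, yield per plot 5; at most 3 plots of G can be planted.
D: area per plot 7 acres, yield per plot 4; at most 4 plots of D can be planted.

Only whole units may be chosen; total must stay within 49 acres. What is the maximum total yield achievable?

Take 4×R, 3×P, 1×G, and 3×D: area 48 ≤ 49, yield 4·5 + 3·10 + 1·5 + 3·4 = 67.
P has the best ratio (10/2) and is taken to its limit of 3; remaining capacity is filled optimally with the others.

67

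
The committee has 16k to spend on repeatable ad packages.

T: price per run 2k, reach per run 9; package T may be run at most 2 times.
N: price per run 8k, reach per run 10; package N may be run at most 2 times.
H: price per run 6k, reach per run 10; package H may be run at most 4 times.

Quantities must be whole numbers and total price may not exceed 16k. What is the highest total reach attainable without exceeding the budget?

2×T and 2×H: price 16 ≤ 16, reach 2·9 + 2·10 = 38.
1×T and 2×H: price 14 ≤ 16, reach 1·9 + 2·10 = 29.
Best is 38.

38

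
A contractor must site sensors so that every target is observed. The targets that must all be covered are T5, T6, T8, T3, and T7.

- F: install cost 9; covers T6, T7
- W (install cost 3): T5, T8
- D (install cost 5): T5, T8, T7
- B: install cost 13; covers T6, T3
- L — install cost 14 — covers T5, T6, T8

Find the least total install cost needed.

The greedy cost-per-new-target heuristic would pick W, F, and B for 25, but a cheaper cover exists.
Choose D and B: together they cover T5, T6, T8, T3, T7 — every target.
Total install cost: 5 + 13 = 18.
No cover costs less than 18.

18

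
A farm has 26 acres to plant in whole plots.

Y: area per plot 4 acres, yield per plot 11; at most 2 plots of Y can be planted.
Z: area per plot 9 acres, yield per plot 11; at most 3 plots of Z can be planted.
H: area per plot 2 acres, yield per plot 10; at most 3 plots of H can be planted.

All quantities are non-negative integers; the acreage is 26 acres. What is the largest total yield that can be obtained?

This is a bounded integer knapsack.
H has the best ratio (10/2); taking only H gives at most 3×10 = 30 (stopped by the supply cap of 3).
Mixing does better — 2×Y, 1×Z, and 3×H: area 23 ≤ 26, yield 2·11 + 1·11 + 3·10 = 63.

63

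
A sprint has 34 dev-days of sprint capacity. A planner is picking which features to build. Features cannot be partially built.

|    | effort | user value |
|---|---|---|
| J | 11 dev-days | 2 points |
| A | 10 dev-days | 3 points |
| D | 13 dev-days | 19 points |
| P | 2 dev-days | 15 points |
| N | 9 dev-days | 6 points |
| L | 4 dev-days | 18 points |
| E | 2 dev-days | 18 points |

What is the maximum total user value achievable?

Take D, P, N, L, and E: effort 13 + 2 + 9 + 4 + 2 = 30 ≤ 34, user value 19 + 15 + 6 + 18 + 18 = 76.
No other feasible combination does better.

76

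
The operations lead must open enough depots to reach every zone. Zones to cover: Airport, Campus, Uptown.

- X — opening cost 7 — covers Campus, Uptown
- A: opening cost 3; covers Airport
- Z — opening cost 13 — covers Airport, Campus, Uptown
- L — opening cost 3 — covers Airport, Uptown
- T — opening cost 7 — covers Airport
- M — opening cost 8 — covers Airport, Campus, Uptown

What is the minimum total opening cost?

8

The greedy cost-per-new-zone heuristic would pick L and X for 10, but a cheaper cover exists.
M alone covers Airport, Campus, Uptown — every zone.
Total opening cost: 8.
No cover costs less than 8.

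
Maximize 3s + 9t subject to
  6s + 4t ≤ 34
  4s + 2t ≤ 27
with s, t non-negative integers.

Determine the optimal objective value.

72

Relaxing integrality, the LP optimum is 76.50 at (s,t) = (0, 8.5), which is not an integer point.
(s,t)=(0,8): 6·0+4·8=32≤34, 4·0+2·8=16≤27, objective 72.
(s,t)=(1,7): 6·1+4·7=34≤34, 4·1+2·7=18≤27, objective 66.
Maximum is 72 at (s,t)=(0,8).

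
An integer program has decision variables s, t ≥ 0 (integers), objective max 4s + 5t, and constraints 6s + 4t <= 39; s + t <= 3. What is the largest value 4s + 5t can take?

(s,t)=(0,3): 6·0+4·3=12≤39, 1·0+1·3=3≤3, objective 15.
(s,t)=(1,2): 6·1+4·2=14≤39, 1·1+1·2=3≤3, objective 14.
(s,t)=(0,2): 6·0+4·2=8≤39, 1·0+1·2=2≤3, objective 10.
Maximum is 15 at (s,t)=(0,3).

15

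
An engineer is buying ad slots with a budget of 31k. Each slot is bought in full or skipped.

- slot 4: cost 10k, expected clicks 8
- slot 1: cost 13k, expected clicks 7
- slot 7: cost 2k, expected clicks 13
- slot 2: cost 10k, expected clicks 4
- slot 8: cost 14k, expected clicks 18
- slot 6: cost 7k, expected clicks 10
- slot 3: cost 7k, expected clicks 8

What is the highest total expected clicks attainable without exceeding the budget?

49

Take slot 7, slot 8, slot 6, and slot 3: cost 2 + 14 + 7 + 7 = 30 ≤ 31, expected clicks 13 + 18 + 10 + 8 = 49.
No other feasible combination does better.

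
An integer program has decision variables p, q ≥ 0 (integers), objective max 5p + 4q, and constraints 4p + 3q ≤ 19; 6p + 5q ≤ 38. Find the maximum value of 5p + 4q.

Relaxing integrality, the LP optimum is 25.33 at (p,q) = (0, 6.33), which is not an integer point.
(p,q)=(1,5): 4·1+3·5=19≤19, 6·1+5·5=31≤38, objective 25.
(p,q)=(0,6): 4·0+3·6=18≤19, 6·0+5·6=30≤38, objective 24.
(p,q)=(1,4): 4·1+3·4=16≤19, 6·1+5·4=26≤38, objective 21.
No feasible integer point exceeds 25.

25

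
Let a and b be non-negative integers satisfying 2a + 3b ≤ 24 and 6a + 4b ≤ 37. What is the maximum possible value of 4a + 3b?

26

The continuous relaxation peaks at (1.5, 7) with value 27.00; rounding to a feasible lattice point costs some objective.
(a,b)=(2,6): 2·2+3·6=22≤24, 6·2+4·6=36≤37, objective 26.
(a,b)=(1,7): 2·1+3·7=23≤24, 6·1+4·7=34≤37, objective 25.
(a,b)=(0,8): 2·0+3·8=24≤24, 6·0+4·8=32≤37, objective 24.
The best lattice point is (2,6), giving 26.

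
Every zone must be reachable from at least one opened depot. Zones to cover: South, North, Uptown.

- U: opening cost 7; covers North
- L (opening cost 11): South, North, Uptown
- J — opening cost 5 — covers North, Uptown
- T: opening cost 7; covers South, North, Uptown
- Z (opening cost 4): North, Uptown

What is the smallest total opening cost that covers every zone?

The greedy cost-per-new-zone heuristic would pick Z and T for 11, but a cheaper cover exists.
T alone covers South, North, Uptown — every zone.
Total opening cost: 7.
No cover costs less than 7.

7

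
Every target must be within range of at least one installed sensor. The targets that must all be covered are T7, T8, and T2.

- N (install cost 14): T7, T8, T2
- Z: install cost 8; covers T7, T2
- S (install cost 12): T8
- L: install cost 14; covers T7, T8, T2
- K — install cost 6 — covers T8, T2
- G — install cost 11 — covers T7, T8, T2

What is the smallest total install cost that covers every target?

The greedy cost-per-new-target heuristic would pick K and Z for 14, but a cheaper cover exists.
G alone covers T7, T8, T2 — every target.
Total install cost: 11.
No cover costs less than 11.

11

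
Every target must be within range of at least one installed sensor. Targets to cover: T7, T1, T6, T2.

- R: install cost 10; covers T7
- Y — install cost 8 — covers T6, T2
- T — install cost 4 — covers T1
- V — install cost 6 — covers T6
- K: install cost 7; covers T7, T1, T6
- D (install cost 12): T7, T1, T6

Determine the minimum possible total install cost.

15

Choose Y and K: together they cover T7, T1, T6, T2 — every target.
Total install cost: 8 + 7 = 15.
No cover costs less than 15.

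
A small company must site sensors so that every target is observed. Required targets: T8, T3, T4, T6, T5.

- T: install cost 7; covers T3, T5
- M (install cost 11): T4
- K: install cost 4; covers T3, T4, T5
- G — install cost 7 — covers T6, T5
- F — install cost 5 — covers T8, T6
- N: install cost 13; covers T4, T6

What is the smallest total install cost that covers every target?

This is a weighted set-cover instance.
Choose K and F: together they cover T8, T3, T4, T6, T5 — every target.
Total install cost: 4 + 5 = 9.
No cover costs less than 9.

9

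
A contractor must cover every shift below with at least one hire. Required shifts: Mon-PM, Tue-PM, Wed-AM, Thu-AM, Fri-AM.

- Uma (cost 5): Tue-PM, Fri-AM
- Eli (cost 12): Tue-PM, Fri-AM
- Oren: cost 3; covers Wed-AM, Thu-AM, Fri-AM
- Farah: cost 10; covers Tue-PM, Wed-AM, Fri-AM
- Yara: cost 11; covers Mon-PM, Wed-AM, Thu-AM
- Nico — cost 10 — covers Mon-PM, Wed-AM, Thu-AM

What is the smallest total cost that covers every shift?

This is an integer covering problem.
Choose Uma and Nico: together they cover Mon-PM, Tue-PM, Wed-AM, Thu-AM, Fri-AM — every shift.
Total cost: 5 + 10 = 15.

15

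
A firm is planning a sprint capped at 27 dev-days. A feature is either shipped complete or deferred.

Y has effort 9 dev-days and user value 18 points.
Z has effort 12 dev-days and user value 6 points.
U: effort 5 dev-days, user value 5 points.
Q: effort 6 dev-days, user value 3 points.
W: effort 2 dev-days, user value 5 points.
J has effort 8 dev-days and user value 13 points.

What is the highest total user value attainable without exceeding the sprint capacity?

41

Allowing fractional choices, the relaxed optimum would be about 42.5, but features are indivisible.
Y + U + W + J: effort 9 + 5 + 2 + 8 = 24 ≤ 27, user value 18 + 5 + 5 + 13 = 41.
Y + W + J: effort 9 + 2 + 8 = 19 ≤ 27, user value 18 + 5 + 13 = 36.
Y + Q + W + J: effort 9 + 6 + 2 + 8 = 25 ≤ 27, user value 18 + 3 + 5 + 13 = 39.
Best is Y, U, W, and J with total user value 41.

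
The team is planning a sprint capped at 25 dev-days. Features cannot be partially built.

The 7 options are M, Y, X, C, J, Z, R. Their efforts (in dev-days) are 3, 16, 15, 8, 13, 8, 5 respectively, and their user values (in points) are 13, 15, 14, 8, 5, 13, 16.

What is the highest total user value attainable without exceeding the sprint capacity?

This is an integer program with binary decision variables.
M + C + Z + R: effort 3 + 8 + 8 + 5 = 24 ≤ 25, user value 13 + 8 + 13 + 16 = 50.
M + Y + R: effort 3 + 16 + 5 = 24 ≤ 25, user value 13 + 15 + 16 = 44.
M + X + R: effort 3 + 15 + 5 = 23 ≤ 25, user value 13 + 14 + 16 = 43.
Best is M, C, Z, and R with total user value 50.

50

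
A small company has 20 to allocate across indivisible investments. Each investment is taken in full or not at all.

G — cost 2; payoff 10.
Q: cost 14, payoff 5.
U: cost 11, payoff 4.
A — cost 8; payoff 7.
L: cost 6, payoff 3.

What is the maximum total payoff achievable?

Allowing fractional choices, the relaxed optimum would be about 21.5, but investments are indivisible.
G + U + L: cost 2 + 11 + 6 = 19 ≤ 20, payoff 10 + 4 + 3 = 17.
G + A: cost 2 + 8 = 10 ≤ 20, payoff 10 + 7 = 17.
G + A + L: cost 2 + 8 + 6 = 16 ≤ 20, payoff 10 + 7 + 3 = 20.
Best is G, A, and L with total payoff 20.

20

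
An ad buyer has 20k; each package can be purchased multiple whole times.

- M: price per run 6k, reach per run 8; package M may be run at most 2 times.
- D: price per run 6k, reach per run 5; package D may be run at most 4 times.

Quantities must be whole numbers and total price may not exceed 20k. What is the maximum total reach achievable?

This is a bounded integer knapsack.
1×M and 2×D: price 18 ≤ 20, reach 1·8 + 2·5 = 18.
2×M and 1×D: price 18 ≤ 20, reach 2·8 + 1·5 = 21.
Best is 21.

21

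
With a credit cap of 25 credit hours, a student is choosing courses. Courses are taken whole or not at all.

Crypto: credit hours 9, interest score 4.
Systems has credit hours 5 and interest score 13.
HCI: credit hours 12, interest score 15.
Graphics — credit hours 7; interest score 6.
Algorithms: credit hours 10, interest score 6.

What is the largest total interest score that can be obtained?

34

This is an integer program with binary decision variables.
Systems + Graphics + Algorithms: credit hours 5 + 7 + 10 = 22 ≤ 25, interest score 13 + 6 + 6 = 25.
Systems + HCI: credit hours 5 + 12 = 17 ≤ 25, interest score 13 + 15 = 28.
Systems + HCI + Graphics: credit hours 5 + 12 + 7 = 24 ≤ 25, interest score 13 + 15 + 6 = 34.
Best is Systems, HCI, and Graphics with total interest score 34.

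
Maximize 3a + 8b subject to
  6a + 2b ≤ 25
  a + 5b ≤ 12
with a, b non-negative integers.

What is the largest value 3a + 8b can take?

Relaxing integrality, the LP optimum is 24.25 at (a,b) = (3.61, 1.68), which is not an integer point.
(a,b)=(2,2): 6·2+2·2=16≤25, 1·2+5·2=12≤12, objective 22.
(a,b)=(1,2): 6·1+2·2=10≤25, 1·1+5·2=11≤12, objective 19.
(a,b)=(3,1): 6·3+2·1=20≤25, 1·3+5·1=8≤12, objective 17.
No feasible integer point exceeds 22.

22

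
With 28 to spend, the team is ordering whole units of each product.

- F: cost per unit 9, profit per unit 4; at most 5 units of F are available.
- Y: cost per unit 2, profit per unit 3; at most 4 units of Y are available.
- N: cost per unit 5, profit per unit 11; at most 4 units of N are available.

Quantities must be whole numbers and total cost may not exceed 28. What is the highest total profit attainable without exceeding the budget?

56

4×Y and 4×N: cost 28 ≤ 28, profit 4·3 + 4·11 = 56.
3×Y and 4×N: cost 26 ≤ 28, profit 3·3 + 4·11 = 53.
Best is 56.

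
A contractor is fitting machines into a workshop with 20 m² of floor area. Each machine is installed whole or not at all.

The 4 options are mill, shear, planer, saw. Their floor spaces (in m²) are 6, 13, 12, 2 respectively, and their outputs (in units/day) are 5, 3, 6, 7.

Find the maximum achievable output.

This is an integer program with binary decision variables.
Take mill, planer, and saw: floor space 6 + 12 + 2 = 20 ≤ 20, output 5 + 6 + 7 = 18.
No other feasible combination does better.

18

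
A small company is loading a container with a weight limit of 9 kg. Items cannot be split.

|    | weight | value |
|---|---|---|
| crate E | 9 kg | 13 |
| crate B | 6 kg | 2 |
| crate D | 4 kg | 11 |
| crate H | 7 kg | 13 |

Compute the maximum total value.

13

crate E: weight 9 ≤ 9, value 13.
crate H: weight 7 ≤ 9, value 13.
The maximum value is 13; one optimal choice is crate H.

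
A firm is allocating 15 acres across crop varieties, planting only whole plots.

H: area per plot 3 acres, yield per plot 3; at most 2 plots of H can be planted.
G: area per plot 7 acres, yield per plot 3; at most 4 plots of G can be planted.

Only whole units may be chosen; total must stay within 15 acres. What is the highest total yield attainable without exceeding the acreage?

9

H has the best ratio (3/3); taking only H gives at most 2×3 = 6 (stopped by the supply cap of 2).
Mixing does better — 2×H and 1×G: area 13 ≤ 15, yield 2·3 + 1·3 = 9.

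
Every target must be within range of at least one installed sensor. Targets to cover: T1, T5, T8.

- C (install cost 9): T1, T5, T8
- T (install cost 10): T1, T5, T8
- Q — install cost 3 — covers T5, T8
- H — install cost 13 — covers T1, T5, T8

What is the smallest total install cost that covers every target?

C alone covers T1, T5, T8 — every target.
Total install cost: 9.

9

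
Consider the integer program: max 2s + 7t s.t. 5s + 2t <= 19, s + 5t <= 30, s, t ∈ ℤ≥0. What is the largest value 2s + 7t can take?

42

(s,t)=(0,6): 5·0+2·6=12≤19, 1·0+5·6=30≤30, objective 42.
(s,t)=(1,5): 5·1+2·5=15≤19, 1·1+5·5=26≤30, objective 37.
The best lattice point is (0,6), giving 42.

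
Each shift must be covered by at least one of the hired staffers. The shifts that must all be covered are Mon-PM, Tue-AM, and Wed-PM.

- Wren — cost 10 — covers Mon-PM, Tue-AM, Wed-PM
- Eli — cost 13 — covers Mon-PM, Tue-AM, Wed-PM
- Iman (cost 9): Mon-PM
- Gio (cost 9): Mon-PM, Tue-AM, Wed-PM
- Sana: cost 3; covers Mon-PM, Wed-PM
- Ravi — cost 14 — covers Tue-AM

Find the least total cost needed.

The greedy cost-per-new-shift heuristic would pick Sana and Gio for 12, but a cheaper cover exists.
Gio alone covers Mon-PM, Tue-AM, Wed-PM — every shift.
Total cost: 9.
No cover costs less than 9.

9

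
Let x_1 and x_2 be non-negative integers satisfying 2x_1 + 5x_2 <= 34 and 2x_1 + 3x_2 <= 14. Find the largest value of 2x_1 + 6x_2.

26

(x_1,x_2)=(1,4): 2·1+5·4=22≤34, 2·1+3·4=14≤14, objective 26.
(x_1,x_2)=(0,4): 2·0+5·4=20≤34, 2·0+3·4=12≤14, objective 24.
(x_1,x_2)=(2,3): 2·2+5·3=19≤34, 2·2+3·3=13≤14, objective 22.
The best lattice point is (1,4), giving 26.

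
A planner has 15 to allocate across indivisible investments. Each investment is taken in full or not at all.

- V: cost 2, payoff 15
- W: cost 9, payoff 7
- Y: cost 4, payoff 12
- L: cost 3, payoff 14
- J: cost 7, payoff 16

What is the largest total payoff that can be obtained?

45

Take V, L, and J: cost 2 + 3 + 7 = 12 ≤ 15, payoff 15 + 14 + 16 = 45.
No other feasible combination does better.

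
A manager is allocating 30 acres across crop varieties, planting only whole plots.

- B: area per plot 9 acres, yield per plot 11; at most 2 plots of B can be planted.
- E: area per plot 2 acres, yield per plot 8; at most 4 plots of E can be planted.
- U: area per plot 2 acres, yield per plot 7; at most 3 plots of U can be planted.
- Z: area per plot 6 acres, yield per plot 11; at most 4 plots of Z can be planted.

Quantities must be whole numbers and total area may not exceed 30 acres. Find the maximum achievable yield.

E has the best ratio (8/2); taking only E gives at most 4×8 = 32 (stopped by the supply cap of 4).
Mixing does better — 4×E, 2×U, and 3×Z: area 30 ≤ 30, yield 4·8 + 2·7 + 3·11 = 79.

79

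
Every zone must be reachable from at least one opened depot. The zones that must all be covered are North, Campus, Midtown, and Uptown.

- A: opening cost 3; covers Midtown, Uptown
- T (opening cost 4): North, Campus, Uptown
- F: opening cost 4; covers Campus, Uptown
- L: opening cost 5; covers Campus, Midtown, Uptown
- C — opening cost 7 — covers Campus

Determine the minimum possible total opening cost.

7

Choose A and T: together they cover North, Campus, Midtown, Uptown — every zone.
Total opening cost: 3 + 4 = 7.
No cover costs less than 7.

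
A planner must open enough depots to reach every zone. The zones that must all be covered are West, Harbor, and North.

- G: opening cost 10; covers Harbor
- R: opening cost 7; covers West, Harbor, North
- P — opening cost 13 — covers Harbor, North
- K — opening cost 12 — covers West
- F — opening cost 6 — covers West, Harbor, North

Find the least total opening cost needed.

6

F alone covers West, Harbor, North — every zone.
Total opening cost: 6.
No cover costs less than 6.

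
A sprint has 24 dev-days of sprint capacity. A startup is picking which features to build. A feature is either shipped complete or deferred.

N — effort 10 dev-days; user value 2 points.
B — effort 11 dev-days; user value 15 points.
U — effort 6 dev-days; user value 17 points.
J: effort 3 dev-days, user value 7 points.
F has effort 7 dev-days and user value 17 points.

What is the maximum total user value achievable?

This is a 0-1 knapsack instance.
Take B, U, and F: effort 11 + 6 + 7 = 24 ≤ 24, user value 15 + 17 + 17 = 49.
No other feasible combination does better.

49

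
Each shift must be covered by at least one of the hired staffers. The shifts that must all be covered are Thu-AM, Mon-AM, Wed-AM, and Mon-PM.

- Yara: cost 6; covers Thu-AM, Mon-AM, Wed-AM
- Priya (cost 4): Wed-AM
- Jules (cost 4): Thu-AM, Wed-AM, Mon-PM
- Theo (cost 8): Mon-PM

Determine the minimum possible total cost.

Choose Yara and Jules: together they cover Thu-AM, Mon-AM, Wed-AM, Mon-PM — every shift.
Total cost: 6 + 4 = 10.
No cover costs less than 10.

10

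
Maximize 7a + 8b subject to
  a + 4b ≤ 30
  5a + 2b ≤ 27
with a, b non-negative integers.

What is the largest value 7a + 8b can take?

70

Relaxing integrality, the LP optimum is 73.33 at (a,b) = (2.67, 6.83), which is not an integer point.
(a,b)=(2,7): 1·2+4·7=30≤30, 5·2+2·7=24≤27, objective 70.
(a,b)=(3,6): 1·3+4·6=27≤30, 5·3+2·6=27≤27, objective 69.
(a,b)=(1,7): 1·1+4·7=29≤30, 5·1+2·7=19≤27, objective 63.
Maximum is 70 at (a,b)=(2,7).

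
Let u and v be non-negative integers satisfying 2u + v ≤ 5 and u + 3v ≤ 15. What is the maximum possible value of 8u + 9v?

(u,v)=(0,5): 2·0+1·5=5≤5, 1·0+3·5=15≤15, objective 45.
(u,v)=(0,4): 2·0+1·4=4≤5, 1·0+3·4=12≤15, objective 36.
The best lattice point is (0,5), giving 45.

45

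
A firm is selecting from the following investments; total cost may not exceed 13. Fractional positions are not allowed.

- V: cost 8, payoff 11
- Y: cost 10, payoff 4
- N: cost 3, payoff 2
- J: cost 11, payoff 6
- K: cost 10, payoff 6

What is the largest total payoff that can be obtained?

Allowing fractional choices, the relaxed optimum would be about 14.2, but investments are indivisible.
V + N: cost 8 + 3 = 11 ≤ 13, payoff 11 + 2 = 13.
N + K: cost 3 + 10 = 13 ≤ 13, payoff 2 + 6 = 8.
V: cost 8 ≤ 13, payoff 11.
Best is V and N with total payoff 13.

13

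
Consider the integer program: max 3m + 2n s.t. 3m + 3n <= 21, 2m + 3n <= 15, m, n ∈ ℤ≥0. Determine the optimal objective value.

(m,n)=(7,0) is feasible, giving 21.
(m,n)=(6,1) is feasible, giving 20.
(m,n)=(6,0) is feasible, giving 18.
Maximum is 21 at (m,n)=(7,0).

21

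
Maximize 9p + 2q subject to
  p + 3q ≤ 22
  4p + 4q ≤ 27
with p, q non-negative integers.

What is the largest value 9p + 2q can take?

Relaxing integrality, the LP optimum is 60.75 at (p,q) = (6.75, 0), which is not an integer point.
(p,q)=(6,0): 1·6+3·0=6≤22, 4·6+4·0=24≤27, objective 54.
(p,q)=(5,1): 1·5+3·1=8≤22, 4·5+4·1=24≤27, objective 47.
(p,q)=(5,0): 1·5+3·0=5≤22, 4·5+4·0=20≤27, objective 45.
No feasible integer point exceeds 54.

54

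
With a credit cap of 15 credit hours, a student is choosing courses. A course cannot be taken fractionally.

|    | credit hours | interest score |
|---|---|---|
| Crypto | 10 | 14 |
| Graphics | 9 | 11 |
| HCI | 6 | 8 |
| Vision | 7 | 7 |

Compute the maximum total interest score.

Crypto: credit hours 10 ≤ 15, interest score 14.
HCI + Vision: credit hours 6 + 7 = 13 ≤ 15, interest score 8 + 7 = 15.
Graphics + HCI: credit hours 9 + 6 = 15 ≤ 15, interest score 11 + 8 = 19.
Best is Graphics and HCI with total interest score 19.

19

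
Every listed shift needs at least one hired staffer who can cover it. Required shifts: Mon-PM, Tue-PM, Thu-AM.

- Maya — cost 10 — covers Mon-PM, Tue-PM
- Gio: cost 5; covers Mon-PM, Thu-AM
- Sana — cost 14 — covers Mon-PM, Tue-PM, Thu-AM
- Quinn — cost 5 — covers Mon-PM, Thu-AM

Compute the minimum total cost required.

14

Sana alone covers Mon-PM, Tue-PM, Thu-AM — every shift.
Total cost: 14.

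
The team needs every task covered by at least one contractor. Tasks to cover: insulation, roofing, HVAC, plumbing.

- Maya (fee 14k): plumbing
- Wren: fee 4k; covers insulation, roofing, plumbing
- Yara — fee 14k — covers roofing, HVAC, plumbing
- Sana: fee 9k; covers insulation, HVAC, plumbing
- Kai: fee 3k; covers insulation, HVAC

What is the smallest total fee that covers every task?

Choose Wren and Kai: together they cover insulation, roofing, HVAC, plumbing — every task.
Total fee: 4 + 3 = 7.
No cover costs less than 7.

7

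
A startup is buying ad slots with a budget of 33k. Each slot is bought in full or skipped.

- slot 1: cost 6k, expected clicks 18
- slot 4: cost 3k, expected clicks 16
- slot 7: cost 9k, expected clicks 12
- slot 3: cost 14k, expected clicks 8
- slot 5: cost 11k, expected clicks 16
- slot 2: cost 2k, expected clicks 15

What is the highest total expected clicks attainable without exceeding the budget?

Treat it as a binary knapsack problem.
slot 1 + slot 4 + slot 5 + slot 2: cost 6 + 3 + 11 + 2 = 22 ≤ 33, expected clicks 18 + 16 + 16 + 15 = 65.
slot 1 + slot 4 + slot 7 + slot 5: cost 6 + 3 + 9 + 11 = 29 ≤ 33, expected clicks 18 + 16 + 12 + 16 = 62.
slot 1 + slot 4 + slot 7 + slot 5 + slot 2: cost 6 + 3 + 9 + 11 + 2 = 31 ≤ 33, expected clicks 18 + 16 + 12 + 16 + 15 = 77.
Best is slot 1, slot 4, slot 7, slot 5, and slot 2 with total expected clicks 77.

77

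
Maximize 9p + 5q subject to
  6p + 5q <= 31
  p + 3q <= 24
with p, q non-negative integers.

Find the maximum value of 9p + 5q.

(p,q)=(5,0): 6·5+5·0=30≤31, 1·5+3·0=5≤24, objective 45.
(p,q)=(4,1): 6·4+5·1=29≤31, 1·4+3·1=7≤24, objective 41.
(p,q)=(4,0): 6·4+5·0=24≤31, 1·4+3·0=4≤24, objective 36.
No feasible integer point exceeds 45.

45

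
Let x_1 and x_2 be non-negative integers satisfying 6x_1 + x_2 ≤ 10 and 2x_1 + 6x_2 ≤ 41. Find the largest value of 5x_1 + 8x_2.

(x_1,x_2)=(0,6): 6·0+1·6=6≤10, 2·0+6·6=36≤41, objective 48.
(x_1,x_2)=(0,5): 6·0+1·5=5≤10, 2·0+6·5=30≤41, objective 40.
The best lattice point is (0,6), giving 48.

48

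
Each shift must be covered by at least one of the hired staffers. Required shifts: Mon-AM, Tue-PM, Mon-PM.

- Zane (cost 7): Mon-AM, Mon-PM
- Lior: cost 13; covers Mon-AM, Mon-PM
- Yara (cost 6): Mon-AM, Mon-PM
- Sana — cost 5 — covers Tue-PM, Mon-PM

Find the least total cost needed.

11

Choose Yara and Sana: together they cover Mon-AM, Tue-PM, Mon-PM — every shift.
Total cost: 6 + 5 = 11.
No cover costs less than 11.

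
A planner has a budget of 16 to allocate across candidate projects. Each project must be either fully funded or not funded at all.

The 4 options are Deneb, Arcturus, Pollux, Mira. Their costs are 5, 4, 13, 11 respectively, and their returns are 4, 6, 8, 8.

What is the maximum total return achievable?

14

Allowing fractional choices, the relaxed optimum would be about 15.1, but projects are indivisible.
Arcturus + Mira: cost 4 + 11 = 15 ≤ 16, return 6 + 8 = 14.
Deneb + Mira: cost 5 + 11 = 16 ≤ 16, return 4 + 8 = 12.
Best is Arcturus and Mira with total return 14.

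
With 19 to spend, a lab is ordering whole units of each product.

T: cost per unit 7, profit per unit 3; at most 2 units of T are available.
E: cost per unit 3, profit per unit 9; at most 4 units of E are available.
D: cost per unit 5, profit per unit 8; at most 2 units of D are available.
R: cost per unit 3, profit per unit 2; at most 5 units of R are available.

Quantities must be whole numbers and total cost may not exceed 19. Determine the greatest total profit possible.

44

3×E and 2×D: cost 19 ≤ 19, profit 3·9 + 2·8 = 43.
4×E and 1×D: cost 17 ≤ 19, profit 4·9 + 1·8 = 44.
Best is 44.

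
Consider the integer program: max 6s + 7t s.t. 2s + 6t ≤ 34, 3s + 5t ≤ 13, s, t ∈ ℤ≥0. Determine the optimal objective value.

24

The continuous relaxation peaks at (4.33, 0) with value 26.00; rounding to a feasible lattice point costs some objective.
(s,t)=(4,0): 2·4+6·0=8≤34, 3·4+5·0=12≤13, objective 24.
(s,t)=(3,0): 2·3+6·0=6≤34, 3·3+5·0=9≤13, objective 18.
Maximum is 24 at (s,t)=(4,0).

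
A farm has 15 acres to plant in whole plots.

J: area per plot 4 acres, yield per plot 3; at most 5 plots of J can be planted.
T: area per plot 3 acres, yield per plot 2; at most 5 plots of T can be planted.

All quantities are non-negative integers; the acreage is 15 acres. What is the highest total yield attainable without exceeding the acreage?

3×J and 1×T: area 15 ≤ 15, yield 3·3 + 1·2 = 11.
5×T: area 15 ≤ 15, yield 5·2 = 10.
Best is 11.

11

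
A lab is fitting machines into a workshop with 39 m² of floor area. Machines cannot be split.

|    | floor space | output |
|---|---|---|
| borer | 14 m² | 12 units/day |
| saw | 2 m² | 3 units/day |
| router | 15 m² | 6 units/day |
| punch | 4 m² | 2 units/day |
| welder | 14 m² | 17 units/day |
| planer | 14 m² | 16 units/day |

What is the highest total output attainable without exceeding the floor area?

Allowing fractional choices, the relaxed optimum would be about 43.7, but machines are indivisible.
saw + punch + welder + planer: floor space 2 + 4 + 14 + 14 = 34 ≤ 39, output 3 + 2 + 17 + 16 = 38.
saw + welder + planer: floor space 2 + 14 + 14 = 30 ≤ 39, output 3 + 17 + 16 = 36.
Best is saw, punch, welder, and planer with total output 38.

38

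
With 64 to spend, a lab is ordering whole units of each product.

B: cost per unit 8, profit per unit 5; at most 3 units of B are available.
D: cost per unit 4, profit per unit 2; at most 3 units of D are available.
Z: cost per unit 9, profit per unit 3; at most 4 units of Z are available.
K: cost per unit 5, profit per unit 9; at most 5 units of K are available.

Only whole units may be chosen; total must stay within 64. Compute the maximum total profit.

K has the best ratio (9/5); taking only K gives at most 5×9 = 45 (stopped by the supply cap of 5).
Mixing does better — 3×B, 3×D, and 5×K: cost 61 ≤ 64, profit 3·5 + 3·2 + 5·9 = 66.

66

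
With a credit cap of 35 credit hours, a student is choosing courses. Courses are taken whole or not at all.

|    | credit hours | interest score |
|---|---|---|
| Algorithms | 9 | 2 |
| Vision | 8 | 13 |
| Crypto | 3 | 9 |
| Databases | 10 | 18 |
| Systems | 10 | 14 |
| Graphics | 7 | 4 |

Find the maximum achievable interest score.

54

Vision + Crypto + Databases + Systems: credit hours 8 + 3 + 10 + 10 = 31 ≤ 35, interest score 13 + 9 + 18 + 14 = 54.
Vision + Databases + Systems: credit hours 8 + 10 + 10 = 28 ≤ 35, interest score 13 + 18 + 14 = 45.
Vision + Databases + Systems + Graphics: credit hours 8 + 10 + 10 + 7 = 35 ≤ 35, interest score 13 + 18 + 14 + 4 = 49.
Best is Vision, Crypto, Databases, and Systems with total interest score 54.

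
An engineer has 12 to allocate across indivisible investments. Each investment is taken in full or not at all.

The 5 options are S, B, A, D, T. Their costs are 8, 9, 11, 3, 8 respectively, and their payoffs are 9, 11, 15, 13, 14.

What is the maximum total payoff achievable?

This is an integer program with binary decision variables.
Allowing fractional choices, the relaxed optimum would be about 28.4, but investments are indivisible.
S + D: cost 8 + 3 = 11 ≤ 12, payoff 9 + 13 = 22.
B + D: cost 9 + 3 = 12 ≤ 12, payoff 11 + 13 = 24.
D + T: cost 3 + 8 = 11 ≤ 12, payoff 13 + 14 = 27.
Best is D and T with total payoff 27.

27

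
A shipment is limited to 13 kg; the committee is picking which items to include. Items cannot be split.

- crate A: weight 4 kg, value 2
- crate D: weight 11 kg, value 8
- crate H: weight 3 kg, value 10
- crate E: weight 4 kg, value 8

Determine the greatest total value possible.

Treat it as a binary knapsack problem.
Take crate A, crate H, and crate E: weight 4 + 3 + 4 = 11 ≤ 13, value 2 + 10 + 8 = 20.
No other feasible combination does better.

20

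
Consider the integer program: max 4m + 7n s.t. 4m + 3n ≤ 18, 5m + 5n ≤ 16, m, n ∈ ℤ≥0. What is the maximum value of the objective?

21

(m,n)=(0,3): 4·0+3·3=9≤18, 5·0+5·3=15≤16, objective 21.
(m,n)=(1,2): 4·1+3·2=10≤18, 5·1+5·2=15≤16, objective 18.
(m,n)=(0,2): 4·0+3·2=6≤18, 5·0+5·2=10≤16, objective 14.
Maximum is 21 at (m,n)=(0,3).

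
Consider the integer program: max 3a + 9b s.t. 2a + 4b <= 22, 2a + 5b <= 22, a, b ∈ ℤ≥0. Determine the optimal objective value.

39

Relaxing integrality, the LP optimum is 39.60 at (a,b) = (0, 4.4), which is not an integer point.
(a,b)=(1,4): 2·1+4·4=18≤22, 2·1+5·4=22≤22, objective 39.
(a,b)=(0,4): 2·0+4·4=16≤22, 2·0+5·4=20≤22, objective 36.
(a,b)=(2,3): 2·2+4·3=16≤22, 2·2+5·3=19≤22, objective 33.
The best lattice point is (1,4), giving 39.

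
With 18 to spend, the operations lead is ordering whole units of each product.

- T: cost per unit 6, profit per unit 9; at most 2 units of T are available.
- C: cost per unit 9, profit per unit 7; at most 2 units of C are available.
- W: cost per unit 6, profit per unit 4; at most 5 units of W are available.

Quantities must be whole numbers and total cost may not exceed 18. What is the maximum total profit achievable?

22

T has the best ratio (9/6); taking only T gives at most 2×9 = 18 (stopped by the supply cap of 2).
Mixing does better — 2×T and 1×W: cost 18 ≤ 18, profit 2·9 + 1·4 = 22.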